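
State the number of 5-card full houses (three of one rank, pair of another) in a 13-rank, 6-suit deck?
Triple rank: 13. Triple suits: C(6,3)=20. Pair rank: 12. Pair suits: C(6,2)=15. Total: 46,800.

Answer: 46,800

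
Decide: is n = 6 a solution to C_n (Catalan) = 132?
C_6 = C(12,6)/(6+1) = 924/7 = 132, which equals 132.

Answer: Yes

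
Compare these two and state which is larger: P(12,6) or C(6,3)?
P(12,6)=665,280, C(6,3)=20.

Answer: P(12,6)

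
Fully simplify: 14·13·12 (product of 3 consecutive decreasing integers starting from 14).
2,184

Explanation: This is P(14,3) = 14!/(11)! = 2,184.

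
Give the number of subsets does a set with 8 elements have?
Each element can be included or excluded: 2^8 = 256.
Final answer: 256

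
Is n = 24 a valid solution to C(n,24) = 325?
C(24,24) = 24·23·22·21·20·19·18·17·16·15·14·13·12·11·10·9·8·7·6·5·4·3·2·1/24! = 620,448,401,733,239,439,360,000/620,448,401,733,239,439,360,000 = 1, which does not equal 325.
Final answer: No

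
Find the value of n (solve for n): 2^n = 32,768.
15

Solution: 32,768 = 1,024 × 32 = 2^10 × 2^5 = 2^15, so n = 15.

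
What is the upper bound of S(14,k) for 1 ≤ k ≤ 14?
63,436,373

Working:
Row S(14,k) for k = 1..14 (via S(n,k) = k·S(n−1,k) + S(n−1,k−1)): 1, 8,191, 788,970, 10,391,745, 40,075,035, 63,436,373, 49,329,280, 20,912,320, 5,135,130, 752,752, 66,066, 3,367, 91, 1. The row is unimodal; maximum at k = 6: 63,436,373.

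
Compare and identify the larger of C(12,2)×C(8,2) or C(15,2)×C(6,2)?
C(12,2)×C(8,2)

Explanation: C(12,2)×C(8,2)=1,848, C(15,2)×C(6,2)=1,575.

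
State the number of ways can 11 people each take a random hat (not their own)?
Using D(n) = (n-1)[D(n-1) + D(n-2)]:
D(11) = (11-1) × [D(10) + D(9)]
      = 10 × [1334961 + 133496]
      = 10 × 1468457
      = 14,684,570
Final answer: 14,684,570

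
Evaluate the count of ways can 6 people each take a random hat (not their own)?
265
Using D(n) = (n-1)[D(n-1) + D(n-2)]:
D(6) = (6-1) × [D(5) + D(4)]
      = 5 × [44 + 9]
      = 5 × 53
      = 265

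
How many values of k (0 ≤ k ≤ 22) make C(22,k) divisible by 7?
15

Solution: Checking C(22,k) mod 7 for k = 0..22: divisible at k = 2, 3, 4, 5, 6, 9, 10, 11, 12, 13, 16, 17, 18, 19, 20. That's 15 values.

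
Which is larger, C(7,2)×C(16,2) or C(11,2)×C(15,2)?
C(11,2)×C(15,2)

Explanation: C(7,2)×C(16,2)=2,520, C(11,2)×C(15,2)=5,775.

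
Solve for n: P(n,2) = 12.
4

Working:
P(n,2) = n(n−1) is increasing in n; n(n−1) ≈ (n−0.5)^2 = 12 gives n ≈ 4.0. Check: P(2,2) = 2, P(3,2) = 6, P(4,2) = 12 ✓. So n = 4.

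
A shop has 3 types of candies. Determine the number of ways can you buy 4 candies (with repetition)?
15

Stars and bars: C(4+3-1, 4) = C(6, 4) = 15.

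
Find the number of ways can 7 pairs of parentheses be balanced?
429

Explanation: Using the Catalan number formula: C_n = C(2n, n) / (n+1)
C_7 = C(14, 7) / (7+1)
     = 3432 / 8
     = 429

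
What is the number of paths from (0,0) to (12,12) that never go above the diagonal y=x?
208,012

Solution: Counted by the Catalan number C_12: C_12 = C(24,12)/(12+1) = 2,704,156/13 = 208,012.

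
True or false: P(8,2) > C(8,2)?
P(8,2) = 56 and C(8,2) = 28; P(n,r) = r! × C(n,r) so P > C whenever r ≥ 2.

Answer: True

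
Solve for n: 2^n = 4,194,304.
22

Reasoning: 4,194,304 = 1,024 × 1,024 × 4 = 2^10 × 2^10 × 2^2 = 2^22, so n = 22.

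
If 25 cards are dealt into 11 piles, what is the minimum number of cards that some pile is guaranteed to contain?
3

Working:
Pigeonhole: ⌈25/11⌉ = 3.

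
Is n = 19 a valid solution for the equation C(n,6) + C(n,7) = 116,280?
No

Explanation: C(19,6) + C(19,7) = 27,132 + 50,388 = 77,520, which does not equal 116,280.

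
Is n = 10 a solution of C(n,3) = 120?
Yes

Solution: C(10,3) = 10·9·8/3! = 720/6 = 120, which equals 120.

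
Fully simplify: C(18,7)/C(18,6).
12/7

Reasoning: C(n,k+1)/C(n,k) = (n−k)/(k+1). Here (18−6)/(6+1) = 12/7 = 12/7.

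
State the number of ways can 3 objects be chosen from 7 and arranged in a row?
210

Solution: P(7,3) = 7!/(7-3)! = 210.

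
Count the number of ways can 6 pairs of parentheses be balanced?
132

Reasoning: Using the Catalan number formula: C_n = C(2n, n) / (n+1)
C_6 = C(12, 6) / (6+1)
     = 924 / 7
     = 132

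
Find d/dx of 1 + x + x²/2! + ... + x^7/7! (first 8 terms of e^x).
1 + x + x²/2! + ... + x^6/6!

Working:
Differentiating term by term gives the first 7 terms of e^x.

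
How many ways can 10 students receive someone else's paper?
Using D(n) = (n-1)[D(n-1) + D(n-2)]:
D(10) = (10-1) × [D(9) + D(8)]
      = 9 × [133496 + 14833]
      = 9 × 148329
      = 1,334,961
Final answer: 1,334,961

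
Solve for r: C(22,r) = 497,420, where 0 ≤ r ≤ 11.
9

Working:
C(22,r) is increasing for 0 ≤ r ≤ 11. Stepping up (C(22,r+1) = C(22,r)·(22−r)/(r+1)): C(22,1) = 22, C(22,2) = 231, C(22,3) = 1,540, C(22,4) = 7,315, C(22,5) = 26,334, C(22,6) = 74,613, C(22,7) = 170,544, C(22,8) = 319,770, C(22,9) = 497,420 ✓. So r = 9.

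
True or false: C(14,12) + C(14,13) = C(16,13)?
Pascal's identity gives C(15,13) = 105, whereas C(16,13) = 560.

Answer: False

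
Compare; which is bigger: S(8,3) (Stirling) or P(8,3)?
S(8,3)

Explanation: S(8,3) = 3·S(7,3) + S(7,2) = 3·301 + 63 = 966; P(8,3) = 336.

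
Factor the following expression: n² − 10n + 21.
(n − 3)(n − 7)

Seek roots whose sum is 10 and product is 21: (3, 7). So n² − 10n + 21 = (n − 3)(n − 7).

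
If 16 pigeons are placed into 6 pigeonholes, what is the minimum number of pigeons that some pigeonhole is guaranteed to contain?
3

Reasoning: Pigeonhole: ⌈16/6⌉ = 3.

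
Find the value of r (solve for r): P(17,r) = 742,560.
5
P(17,r) = 17·16·…·(17−r+1), a product of r factors. Multiplying down from 17: 17 = 17; 17·16 = 272; 17·16·15 = 4,080; 17·16·15·14 = 57,120; 17·16·15·14·13 = 742,560 ✓ (5 factors). So r = 5.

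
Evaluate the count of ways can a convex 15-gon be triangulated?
Using the Catalan number formula: C_n = C(2n, n) / (n+1)
C_13 = C(26, 13) / (13+1)
     = 10400600 / 14
     = 742,900
Final answer: 742,900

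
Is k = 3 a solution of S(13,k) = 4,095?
No

Solution: S(13,3) = 3·S(12,3) + S(12,2) = 3·86,526 + 2,047 = 261,625, which does not equal 4,095.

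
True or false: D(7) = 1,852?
False

Solution: Derangements of 7 elements: D(7) = (7-1)·[D(6) + D(5)] = 6·[265 + 44] = 1,854.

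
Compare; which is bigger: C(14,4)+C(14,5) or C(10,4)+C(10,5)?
C(14,4)+C(14,5)

Working:
First=3,003, Second=462.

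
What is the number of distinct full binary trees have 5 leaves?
14

Using the Catalan number formula: C_n = C(2n, n) / (n+1)
C_4 = C(8, 4) / (4+1)
     = 70 / 5
     = 14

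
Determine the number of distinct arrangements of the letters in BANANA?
Word has 6 letters (B=1, A=3, N=2). Arrangements: 6!/Π(k!) = 60.

Answer: 60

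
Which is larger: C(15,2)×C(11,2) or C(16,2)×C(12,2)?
C(16,2)×C(12,2)

Explanation: C(15,2)×C(11,2)=5,775, C(16,2)×C(12,2)=7,920.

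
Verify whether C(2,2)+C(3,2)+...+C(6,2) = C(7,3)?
True
Hockey stick identity gives Σ = C(7,3) = 35; RHS C(7,3) = 35.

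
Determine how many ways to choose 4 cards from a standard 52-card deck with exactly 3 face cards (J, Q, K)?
12 face cards and 40 non-face cards: C(12,3) × C(40,1) = 220 × 40 = 8,800.
Final answer: 8,800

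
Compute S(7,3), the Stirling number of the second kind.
301

Using the Stirling recurrence: S(n,k) = k·S(n-1,k) + S(n-1,k-1)
S(7,3) = 3·S(6,3) + S(6,2)
         = 3·90 + 31
         = 270 + 31
         = 301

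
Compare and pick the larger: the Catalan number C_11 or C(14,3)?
C_11

C_11 = C(22,11)/(11+1) = 705,432/12 = 58,786; C(14,3) = 364.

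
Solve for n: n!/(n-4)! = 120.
n!/(n-4)! = n×(n-1)×(n-2)×(n-3), a product of 4 consecutive integers ≈ (n−1.5)^4. 120^(1/4) + 1.5 ≈ 4.8; check n = 5: 5×4×3×2 = 120 ✓. So n = 5.
Final answer: 5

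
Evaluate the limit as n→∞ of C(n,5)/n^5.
1/120

C(n,5) ≈ n^5/5! for large n. Limit = 1/5! = 1/120.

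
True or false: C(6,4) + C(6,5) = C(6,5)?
False

Solution: Pascal's identity gives C(7,5) = 21, whereas C(6,5) = 6.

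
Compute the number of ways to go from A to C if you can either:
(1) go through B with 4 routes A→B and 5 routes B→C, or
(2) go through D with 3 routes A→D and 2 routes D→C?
26

Reasoning: Route via B: 4×5=20. Route via D: 3×2=6. Total: 26.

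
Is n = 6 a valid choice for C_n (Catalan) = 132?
Yes

Reasoning: C_6 = C(12,6)/(6+1) = 924/7 = 132, which equals 132.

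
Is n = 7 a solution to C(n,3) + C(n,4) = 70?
C(7,3) + C(7,4) = 35 + 35 = 70, which equals 70.
Final answer: Yes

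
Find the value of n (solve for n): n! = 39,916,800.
11

Working:
n! is strictly increasing. 9! = 362,880, 10! = 3,628,800, 11! = 39,916,800 ✓. So n = 11.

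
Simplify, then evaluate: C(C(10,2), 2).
C(10,2) = 45, then C(45, 2) = 990.

Answer: 990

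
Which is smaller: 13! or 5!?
13!=6,227,020,800, 5!=120. 13! > 5!.

Answer: 5!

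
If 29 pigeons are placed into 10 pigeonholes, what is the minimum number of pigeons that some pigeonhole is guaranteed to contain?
Pigeonhole: ⌈29/10⌉ = 3.
Final answer: 3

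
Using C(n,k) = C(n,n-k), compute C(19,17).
171

Solution: C(19,17) = C(19,2) = 171.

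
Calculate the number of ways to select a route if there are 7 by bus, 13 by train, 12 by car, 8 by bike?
By the addition principle: 7 + 13 + 12 + 8 = 40.
Final answer: 40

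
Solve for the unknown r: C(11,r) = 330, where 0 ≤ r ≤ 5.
4
C(11,r) is increasing for 0 ≤ r ≤ 5. Stepping up (C(11,r+1) = C(11,r)·(11−r)/(r+1)): C(11,1) = 11, C(11,2) = 55, C(11,3) = 165, C(11,4) = 330 ✓. So r = 4.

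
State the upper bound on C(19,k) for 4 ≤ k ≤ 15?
92,378

Reasoning: C(19,k) is maximised at the centre of the row: C(19,9) = 92,378.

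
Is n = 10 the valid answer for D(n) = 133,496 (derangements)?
No

D(10) = (10-1)·[D(9) + D(8)] = 9·[133,496 + 14,833] = 1,334,961, which does not equal 133,496.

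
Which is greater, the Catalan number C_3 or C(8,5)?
C_3 = C(6,3)/(3+1) = 20/4 = 5; C(8,5) = 56.
Final answer: C(8,5)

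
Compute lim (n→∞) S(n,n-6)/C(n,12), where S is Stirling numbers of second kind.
10395
The leading term of S(n,n-6) as a polynomial in n is (11)!!·C(n,12), so the ratio → (11)!! = 10395.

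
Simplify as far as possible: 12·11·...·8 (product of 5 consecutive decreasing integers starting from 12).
95,040

This is P(12,5) = 12!/(7)! = 95,040.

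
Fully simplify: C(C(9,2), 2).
630

Reasoning: C(9,2) = 36, then C(36, 2) = 630.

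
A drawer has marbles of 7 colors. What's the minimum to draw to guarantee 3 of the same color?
15

Reasoning: Worst case: 2 of each = 14. One more: 15.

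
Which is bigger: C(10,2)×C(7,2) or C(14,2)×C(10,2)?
C(14,2)×C(10,2)

C(10,2)×C(7,2)=945, C(14,2)×C(10,2)=4,095.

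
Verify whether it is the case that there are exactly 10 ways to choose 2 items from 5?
True

Solution: C(5,2) = 10.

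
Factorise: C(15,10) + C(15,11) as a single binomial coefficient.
C(16,11)

Working:
By Pascal's identity: C(15,10) + C(15,11) = C(16,11) = 4,368.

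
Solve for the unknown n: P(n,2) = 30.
6
P(n,2) = n(n−1) is increasing in n; n(n−1) ≈ (n−0.5)^2 = 30 gives n ≈ 6.0. Check: P(4,2) = 12, P(5,2) = 20, P(6,2) = 30 ✓. So n = 6.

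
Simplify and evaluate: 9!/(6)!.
504

This equals 9×8×7 = 504.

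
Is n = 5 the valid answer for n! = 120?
Yes

Reasoning: 5! = 5·4! = 5·24 = 120, which equals 120.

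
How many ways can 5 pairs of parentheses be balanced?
42

Using the Catalan number formula: C_n = C(2n, n) / (n+1)
C_5 = C(10, 5) / (5+1)
     = 252 / 6
     = 42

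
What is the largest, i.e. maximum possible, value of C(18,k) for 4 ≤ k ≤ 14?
48,620

Solution: C(18,k) is maximised at the centre of the row: C(18,9) = 48,620.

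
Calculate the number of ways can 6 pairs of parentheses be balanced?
132

Using the Catalan number formula: C_n = C(2n, n) / (n+1)
C_6 = C(12, 6) / (6+1)
     = 924 / 7
     = 132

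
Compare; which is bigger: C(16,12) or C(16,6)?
C(16,6)

C(16,12)=1,820, C(16,6)=8,008.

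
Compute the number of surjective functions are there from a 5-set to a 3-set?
Onto functions = 3! × S(5,3)
First compute S(5,3) via recurrence:
Using the Stirling recurrence: S(n,k) = k·S(n-1,k) + S(n-1,k-1)
S(5,3) = 3·S(4,3) + S(4,2)
         = 3·6 + 7
         = 18 + 7
         = 25
Then: 6 × 25 = 150
Final answer: 150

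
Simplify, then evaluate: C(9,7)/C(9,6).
3/7

Reasoning: C(n,k+1)/C(n,k) = (n−k)/(k+1). Here (9−6)/(6+1) = 3/7 = 3/7.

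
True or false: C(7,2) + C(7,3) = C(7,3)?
False

Explanation: Pascal's identity gives C(8,3) = 56, whereas C(7,3) = 35.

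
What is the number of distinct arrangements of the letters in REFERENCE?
7,560

Reasoning: Word has 9 letters (R=2, E=4, F=1, N=1, C=1). Arrangements: 9!/Π(k!) = 7,560.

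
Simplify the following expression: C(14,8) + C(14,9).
5,005
By Pascal's identity: C(15,9) = 5,005.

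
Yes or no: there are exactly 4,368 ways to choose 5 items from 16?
Yes
C(16,5) = 4,368.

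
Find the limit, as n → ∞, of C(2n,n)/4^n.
0

Explanation: C(2n,n) ~ 4^n/√(πn), so C(2n,n)/4^n ~ 1/√(πn) → 0.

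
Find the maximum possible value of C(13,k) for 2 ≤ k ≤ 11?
C(13,k) is maximised at the centre of the row: C(13,6) = 1,716.
Final answer: 1,716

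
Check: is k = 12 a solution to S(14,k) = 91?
No
S(14,12) = 12·S(13,12) + S(13,11) = 12·78 + 2,431 = 3,367, which does not equal 91.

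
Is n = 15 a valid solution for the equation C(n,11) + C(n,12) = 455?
No

Solution: C(15,11) + C(15,12) = 1,365 + 455 = 1,820, which does not equal 455.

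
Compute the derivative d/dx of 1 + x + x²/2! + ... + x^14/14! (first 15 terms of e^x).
1 + x + x²/2! + ... + x^13/13!

Solution: Differentiating term by term gives the first 14 terms of e^x.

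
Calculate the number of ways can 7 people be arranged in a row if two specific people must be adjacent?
1,440

Explanation: Treat pair as unit: (7-1)! arrangements × 2 internal orders = 1,440.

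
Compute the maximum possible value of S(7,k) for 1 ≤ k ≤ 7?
350

Row S(7,k) for k = 1..7 (via S(n,k) = k·S(n−1,k) + S(n−1,k−1)): 1, 63, 301, 350, 140, 21, 1. The row is unimodal; maximum at k = 4: 350.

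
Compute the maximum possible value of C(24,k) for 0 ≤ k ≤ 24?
2,704,156
Maximum at k = 12: C(24,12) = 2,704,156.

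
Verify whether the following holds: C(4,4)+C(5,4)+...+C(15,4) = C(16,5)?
True
Hockey stick identity gives Σ = C(16,5) = 4,368; RHS C(16,5) = 4,368.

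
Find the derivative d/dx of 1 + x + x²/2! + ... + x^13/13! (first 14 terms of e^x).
Differentiating term by term gives the first 13 terms of e^x.
Final answer: 1 + x + x²/2! + ... + x^12/12!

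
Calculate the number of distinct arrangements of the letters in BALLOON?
1,260

Word has 7 letters (B=1, A=1, L=2, O=2, N=1). Arrangements: 7!/Π(k!) = 1,260.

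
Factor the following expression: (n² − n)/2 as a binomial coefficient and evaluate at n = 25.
C(n,2); C(25,2) = 300

Solution: (n² − n)/2 = n(n−1)/2 = C(n,2). At n = 25: C(25,2) = 300.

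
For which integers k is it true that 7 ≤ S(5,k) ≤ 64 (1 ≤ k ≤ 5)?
2, 3, 4

Working:
S(5,1)=1; S(5,2)=15; S(5,3)=25; S(5,4)=10; S(5,5)=1. So valid k = 2, 3, 4.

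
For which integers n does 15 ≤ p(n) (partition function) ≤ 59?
Tabulating p(n) via p(n) = p(n−1) + p(n−2) − p(n−5) − p(n−7) + …: p(6)=11; p(7)=15; p(8)=22; p(9)=30; p(10)=42; p(11)=56; p(12)=77. So valid n = 7, 8, 9, 10, 11.
Final answer: 7, 8, 9, 10, 11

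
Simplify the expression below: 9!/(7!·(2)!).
36
This is C(9,7) = 36.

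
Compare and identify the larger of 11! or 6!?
11!

Solution: 11!=39,916,800, 6!=720. 11! > 6!.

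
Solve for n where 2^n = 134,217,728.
27

Solution: 134,217,728 = 1,024 × 1,024 × 128 = 2^10 × 2^10 × 2^7 = 2^27, so n = 27.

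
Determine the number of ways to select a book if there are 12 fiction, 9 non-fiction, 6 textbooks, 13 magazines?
40
By the addition principle: 12 + 9 + 6 + 13 = 40.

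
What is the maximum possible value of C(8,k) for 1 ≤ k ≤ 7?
70
C(8,k) is maximised at the centre of the row: C(8,4) = 70.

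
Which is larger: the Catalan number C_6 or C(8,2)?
C_6

Explanation: C_6 = C(12,6)/(6+1) = 924/7 = 132; C(8,2) = 28.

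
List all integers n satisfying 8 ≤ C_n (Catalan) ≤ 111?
4, 5

Working:
C_3=5; C_4=14; C_5=42; C_6=132. So valid n = 4, 5.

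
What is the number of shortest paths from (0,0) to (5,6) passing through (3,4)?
210

To (3,4): C(7,3)=35. From there: C(4,2)=6. Total: 210.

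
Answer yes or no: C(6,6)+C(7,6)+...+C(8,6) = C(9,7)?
Hockey stick identity gives Σ = C(9,7) = 36; RHS C(9,7) = 36.

Answer: Yes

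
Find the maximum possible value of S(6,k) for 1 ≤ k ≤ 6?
90

Row S(6,k) for k = 1..6 (via S(n,k) = k·S(n−1,k) + S(n−1,k−1)): 1, 31, 90, 65, 15, 1. The row is unimodal; maximum at k = 3: 90.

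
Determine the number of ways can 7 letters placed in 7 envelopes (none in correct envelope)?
1,854

Solution: Using D(n) = (n-1)[D(n-1) + D(n-2)]:
D(7) = (7-1) × [D(6) + D(5)]
      = 6 × [265 + 44]
      = 6 × 309
      = 1,854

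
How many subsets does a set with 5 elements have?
32

Working:
Each element can be included or excluded: 2^5 = 32.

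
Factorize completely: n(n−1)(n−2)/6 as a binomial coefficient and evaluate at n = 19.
C(n,3); C(19,3) = 969

Working:
n(n−1)(n−2)/6 = n!/(3!(n−3)!) = C(n,3). At n = 19: C(19,3) = 969.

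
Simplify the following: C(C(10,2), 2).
C(10,2) = 45, then C(45, 2) = 990.

Answer: 990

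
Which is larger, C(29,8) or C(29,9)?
C(29,8)=4,292,145, C(29,9)=10,015,005.

Answer: C(29,9)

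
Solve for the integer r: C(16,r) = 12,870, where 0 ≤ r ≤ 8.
8

Reasoning: C(16,r) is increasing for 0 ≤ r ≤ 8. Stepping up (C(16,r+1) = C(16,r)·(16−r)/(r+1)): C(16,1) = 16, C(16,2) = 120, C(16,3) = 560, C(16,4) = 1,820, C(16,5) = 4,368, C(16,6) = 8,008, C(16,7) = 11,440, C(16,8) = 12,870 ✓. So r = 8.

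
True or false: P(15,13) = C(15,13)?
False
P(15,13) = 653,837,184,000 and C(15,13) = 105; P(n,r) = r! × C(n,r) so P > C whenever r ≥ 2.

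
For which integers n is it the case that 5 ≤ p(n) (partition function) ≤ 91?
4, 5, 6, 7, 8, 9, 10, 11, 12

Tabulating p(n) via p(n) = p(n−1) + p(n−2) − p(n−5) − p(n−7) + …: p(3)=3; p(4)=5; p(5)=7; p(6)=11; p(7)=15; p(8)=22; p(9)=30; p(10)=42; p(11)=56; p(12)=77; p(13)=101. So valid n = 4, 5, 6, 7, 8, 9, 10, 11, 12.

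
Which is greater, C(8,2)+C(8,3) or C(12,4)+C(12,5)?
C(12,4)+C(12,5)

Solution: First=84, Second=1,287.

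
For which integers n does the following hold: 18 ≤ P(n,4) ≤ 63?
4

Explanation: P(3,4)=0; P(4,4)=24; P(5,4)=120. So valid n = 4.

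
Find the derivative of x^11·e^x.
(11x^10 + x^11)e^x
Product rule: d/dx[x^11]·e^x + x^11·d/dx[e^x] = 11x^{10}e^x + x^11e^x.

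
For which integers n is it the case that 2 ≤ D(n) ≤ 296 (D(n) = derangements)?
3, 4, 5, 6
Using D(n) = (n−1)[D(n−1) + D(n−2)] with D(1)=0, D(2)=1: D(2)=1; D(3)=2; D(4)=9; D(5)=44; D(6)=265; D(7)=1,854. So valid n = 3, 4, 5, 6.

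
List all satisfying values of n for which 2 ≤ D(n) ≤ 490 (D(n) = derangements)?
3, 4, 5, 6

Solution: Using D(n) = (n−1)[D(n−1) + D(n−2)] with D(1)=0, D(2)=1: D(2)=1; D(3)=2; D(4)=9; D(5)=44; D(6)=265; D(7)=1,854. So valid n = 3, 4, 5, 6.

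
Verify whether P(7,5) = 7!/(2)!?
True

Solution: Permutation formula P(n,k) = n!/(n-k)!: 7!/2! = 5,040/2 = 2,520 = P(7,5). The statement holds.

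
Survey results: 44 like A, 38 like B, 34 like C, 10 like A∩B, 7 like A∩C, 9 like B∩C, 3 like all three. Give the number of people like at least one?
93
|A∪B∪C| = 44+38+34-10-7-9+3 = 93.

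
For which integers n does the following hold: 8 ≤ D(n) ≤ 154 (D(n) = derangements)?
4, 5

Reasoning: Using D(n) = (n−1)[D(n−1) + D(n−2)] with D(1)=0, D(2)=1: D(3)=2; D(4)=9; D(5)=44; D(6)=265. So valid n = 4, 5.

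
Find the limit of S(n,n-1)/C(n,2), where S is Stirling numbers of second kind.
1

Working:
S(n,n-1) = C(n,2), so the limit is 1.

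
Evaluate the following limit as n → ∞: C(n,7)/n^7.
C(n,7) ≈ n^7/7! for large n. Limit = 1/7! = 1/5040.

Answer: 1/5040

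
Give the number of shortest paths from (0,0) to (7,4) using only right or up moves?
330

Reasoning: Choose 7 rights from 11 moves: C(11,7) = 330.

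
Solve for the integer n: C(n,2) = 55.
11

C(n,2) = n(n−1)/2! is increasing in n, and n(n−1) = 2!·55 = 110 ≈ (n−0.5)^2 gives n ≈ 11.0. Check: C(9,2) = 36, C(10,2) = 45, C(11,2) = 55 ✓. So n = 11.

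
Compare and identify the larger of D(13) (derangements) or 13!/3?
D(13)

Explanation: D(13) = (13-1)·[D(12) + D(11)] = 12·[176,214,841 + 14,684,570] = 2,290,792,932; 13!/3 = 6,227,020,800/3 = 2,075,673,600.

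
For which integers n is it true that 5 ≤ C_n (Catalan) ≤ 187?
3, 4, 5, 6
C_2=2; C_3=5; C_4=14; C_5=42; C_6=132; C_7=429. So valid n = 3, 4, 5, 6.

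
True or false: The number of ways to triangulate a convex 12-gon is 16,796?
Triangulations of a convex 12-gon are counted by the Catalan number C_10: C_10 = C(20,10)/(10+1) = 184,756/11 = 16,796.
Final answer: True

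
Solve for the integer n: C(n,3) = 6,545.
35

Working:
C(n,3) = n(n−1)(n−2)/3! is increasing in n, and n(n−1)(n−2) = 3!·6,545 = 39,270 ≈ (n−1)^3 gives n ≈ 35.0. Check: C(33,3) = 5,456, C(34,3) = 5,984, C(35,3) = 6,545 ✓. So n = 35.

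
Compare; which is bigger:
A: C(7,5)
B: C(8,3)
B

Explanation: A=C(7,5)=21, B=C(8,3)=56.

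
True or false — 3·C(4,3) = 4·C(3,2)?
True

Working:
Absorption identity k·C(n,k) = n·C(n-1,k-1). LHS = 3·4 = 12; RHS = 4·3 = 12.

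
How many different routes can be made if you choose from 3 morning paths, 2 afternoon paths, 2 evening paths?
By the multiplication principle: 3 × 2 × 2 = 12.
Final answer: 12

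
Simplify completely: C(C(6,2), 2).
C(6,2) = 15, then C(15, 2) = 105.

Answer: 105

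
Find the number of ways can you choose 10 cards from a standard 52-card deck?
C(52,10) = 15,820,024,220.

Answer: 15,820,024,220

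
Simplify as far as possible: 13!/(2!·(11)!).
78

Solution: This is C(13,2) = 78.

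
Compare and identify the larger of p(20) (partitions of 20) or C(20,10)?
C(20,10)

Solution: Pentagonal recurrence p(n) = p(n−1) + p(n−2) − p(n−5) − p(n−7) + …: p(20) = p(19) + p(18) − p(15) − p(13) + p(8) + p(5) = 490 + 385 − 176 − 101 + 22 + 7 = 627; C(20,10) = 184,756.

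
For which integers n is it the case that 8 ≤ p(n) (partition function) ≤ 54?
6, 7, 8, 9, 10

Tabulating p(n) via p(n) = p(n−1) + p(n−2) − p(n−5) − p(n−7) + …: p(5)=7; p(6)=11; p(7)=15; p(8)=22; p(9)=30; p(10)=42; p(11)=56. So valid n = 6, 7, 8, 9, 10.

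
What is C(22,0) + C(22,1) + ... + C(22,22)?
4,194,304

Working:
Sum of binomial coefficients = 2^22 = 4,194,304.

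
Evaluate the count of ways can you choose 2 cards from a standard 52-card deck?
1,326

Explanation: C(52,2) = 1,326.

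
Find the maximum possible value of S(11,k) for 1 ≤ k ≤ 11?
246,730

Solution: Row S(11,k) for k = 1..11 (via S(n,k) = k·S(n−1,k) + S(n−1,k−1)): 1, 1,023, 28,501, 145,750, 246,730, 179,487, 63,987, 11,880, 1,155, 55, 1. The row is unimodal; maximum at k = 5: 246,730.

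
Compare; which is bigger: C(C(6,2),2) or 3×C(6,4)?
C(C(6,2),2)

C(C(6,2),2)=105, 3×C(6,4)=45.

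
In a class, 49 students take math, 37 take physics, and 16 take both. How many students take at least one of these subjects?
70

Reasoning: |A∪B| = |A|+|B|-|A∩B| = 49+37-16 = 70.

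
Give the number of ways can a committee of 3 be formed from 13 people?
C(13,3) = 13! / (3! × (13-3)!)
         = 13! / (3! × 10!)
         = 286

Answer: 286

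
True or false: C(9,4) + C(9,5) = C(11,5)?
Pascal's identity gives C(10,5) = 252, whereas C(11,5) = 462.

Answer: False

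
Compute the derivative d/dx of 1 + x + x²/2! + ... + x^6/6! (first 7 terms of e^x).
Differentiating term by term gives the first 6 terms of e^x.
Final answer: 1 + x + x²/2! + ... + x^5/5!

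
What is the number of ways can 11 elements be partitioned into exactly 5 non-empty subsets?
246,730

Solution: This equals S(11,5), the Stirling number of the 2nd kind.
Using the Stirling recurrence: S(n,k) = k·S(n-1,k) + S(n-1,k-1)
S(11,5) = 5·S(10,5) + S(10,4)
         = 5·42525 + 34105
         = 212625 + 34105
         = 246,730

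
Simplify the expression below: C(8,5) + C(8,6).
84
By Pascal's identity: C(9,6) = 84.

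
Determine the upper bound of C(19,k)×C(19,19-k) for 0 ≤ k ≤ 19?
8,533,694,884
C(19,k)·C(19,19-k) = C(19,k)², maximised at the centre k = 9: C(19,9)² = 8,533,694,884.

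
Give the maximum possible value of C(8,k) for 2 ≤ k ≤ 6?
70

Solution: C(8,k) is maximised at the centre of the row: C(8,4) = 70.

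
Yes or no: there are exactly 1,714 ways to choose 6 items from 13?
No

Solution: C(13,6) = 1,716 ≠ 1714.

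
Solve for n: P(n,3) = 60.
5

Solution: P(n,3) = n(n−1)(n−2) is increasing in n; n(n−1)(n−2) ≈ (n−1)^3 = 60 gives n ≈ 4.9. Check: P(3,3) = 6, P(4,3) = 24, P(5,3) = 60 ✓. So n = 5.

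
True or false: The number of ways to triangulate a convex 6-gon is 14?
Triangulations of a convex 6-gon are counted by the Catalan number C_4: C_4 = C(8,4)/(4+1) = 70/5 = 14.

Answer: True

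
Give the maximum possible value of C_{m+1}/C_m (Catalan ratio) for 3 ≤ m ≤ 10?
7/2
C_{m+1}/C_m = 2(2m+1)/(m+2), which increases with m. Maximum at m = 10: 2·21/12 = 7/2.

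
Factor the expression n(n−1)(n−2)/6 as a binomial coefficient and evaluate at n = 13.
C(n,3); C(13,3) = 286

Working:
n(n−1)(n−2)/6 = n!/(3!(n−3)!) = C(n,3). At n = 13: C(13,3) = 286.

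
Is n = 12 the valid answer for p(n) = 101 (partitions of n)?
No
Pentagonal recurrence p(n) = p(n−1) + p(n−2) − p(n−5) − p(n−7) + …: p(12) = p(11) + p(10) − p(7) − p(5) + p(0) = 56 + 42 − 15 − 7 + 1 = 77, which does not equal 101.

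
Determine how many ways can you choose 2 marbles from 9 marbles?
36

C(9,2) = 9! / (2! × (9-2)!)
         = 9! / (2! × 7!)
         = 36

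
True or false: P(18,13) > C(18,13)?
True

Solution: P(18,13) = 53,353,114,214,400 and C(18,13) = 8,568; P(n,r) = r! × C(n,r) so P > C whenever r ≥ 2.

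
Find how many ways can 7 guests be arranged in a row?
Arrangements of 7 distinct objects: 7! = 5,040.
Final answer: 5,040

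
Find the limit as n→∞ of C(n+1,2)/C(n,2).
Both numerator and denominator grow as n^2/2! for large n, so the ratio → 1.
Final answer: 1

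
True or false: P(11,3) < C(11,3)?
False

Reasoning: P(11,3) = 990 and C(11,3) = 165; P(n,r) = r! × C(n,r) so P > C whenever r ≥ 2.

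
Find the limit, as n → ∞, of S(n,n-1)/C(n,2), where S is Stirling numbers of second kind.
1
S(n,n-1) = C(n,2), so the limit is 1.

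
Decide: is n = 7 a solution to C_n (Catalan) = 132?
No

C_7 = C(14,7)/(7+1) = 3,432/8 = 429, which does not equal 132.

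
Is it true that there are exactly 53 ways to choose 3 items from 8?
C(8,3) = 56 ≠ 53.
Final answer: False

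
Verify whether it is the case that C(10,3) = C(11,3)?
False

Explanation: LHS = C(10,3) = 120; RHS = C(11,3) = 165. 120 ≠ 165, so the statement does not hold.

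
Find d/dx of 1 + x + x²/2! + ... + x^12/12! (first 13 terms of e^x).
1 + x + x²/2! + ... + x^11/11!

Solution: Differentiating term by term gives the first 12 terms of e^x.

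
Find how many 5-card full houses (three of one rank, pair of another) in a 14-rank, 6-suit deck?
54,600

Triple rank: 14. Triple suits: C(6,3)=20. Pair rank: 13. Pair suits: C(6,2)=15. Total: 54,600.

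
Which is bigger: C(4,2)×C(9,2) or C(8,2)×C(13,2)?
C(8,2)×C(13,2)

C(4,2)×C(9,2)=216, C(8,2)×C(13,2)=2,184.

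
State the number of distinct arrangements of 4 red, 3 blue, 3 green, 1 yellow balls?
46,200

Solution: Multinomial: 11!/(4! × 3! × 3! × 1!) = 46,200.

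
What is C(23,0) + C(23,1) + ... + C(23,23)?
Sum of binomial coefficients = 2^23 = 8,388,608.

Answer: 8,388,608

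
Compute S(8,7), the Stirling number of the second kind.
28

Explanation: Using the Stirling recurrence: S(n,k) = k·S(n-1,k) + S(n-1,k-1)
S(8,7) = 7·S(7,7) + S(7,6)
         = 7·1 + 21
         = 7 + 21
         = 28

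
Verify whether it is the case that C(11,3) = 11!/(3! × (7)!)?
False

Explanation: The correct denominator is 3!×8!, giving C(11,3) = 165; the stated RHS is 11!/(3!×7!) = 1,320 ≠ 165, so the statement does not hold.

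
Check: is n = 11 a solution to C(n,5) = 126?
No
C(11,5) = 11·10·9·8·7/5! = 55,440/120 = 462, which does not equal 126.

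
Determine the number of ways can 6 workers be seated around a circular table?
Circular arrangements: (6-1)! = 120.
Final answer: 120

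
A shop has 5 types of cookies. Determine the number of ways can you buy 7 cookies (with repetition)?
330

Working:
Stars and bars: C(7+5-1, 7) = C(11, 7) = 330.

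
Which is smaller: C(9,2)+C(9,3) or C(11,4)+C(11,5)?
C(9,2)+C(9,3)
First=120, Second=792.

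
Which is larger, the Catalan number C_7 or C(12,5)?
C(12,5)
C_7 = C(14,7)/(7+1) = 3,432/8 = 429; C(12,5) = 792.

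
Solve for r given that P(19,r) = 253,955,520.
7
P(19,r) = 19·18·…·(19−r+1), a product of r factors. Multiplying down from 19: 19 = 19; 19·18 = 342; 19·18·17 = 5,814; 19·18·17·16 = 93,024; 19·18·17·16·15 = 1,395,360; 19·18·17·16·15·14 = 19,535,040; 19·18·17·16·15·14·13 = 253,955,520 ✓ (7 factors). So r = 7.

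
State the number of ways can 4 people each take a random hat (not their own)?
9
Using D(n) = (n-1)[D(n-1) + D(n-2)]:
D(4) = (4-1) × [D(3) + D(2)]
      = 3 × [2 + 1]
      = 3 × 3
      = 9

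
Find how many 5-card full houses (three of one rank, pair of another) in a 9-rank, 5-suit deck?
Triple rank: 9. Triple suits: C(5,3)=10. Pair rank: 8. Pair suits: C(5,2)=10. Total: 7,200.
Final answer: 7,200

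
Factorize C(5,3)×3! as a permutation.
P(5,3)

Working:
C(5,3)×3! = [5!/(3!(2)!)]×3! = 5!/(2)! = P(5,3) = 60.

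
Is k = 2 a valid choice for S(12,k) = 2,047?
S(12,2) = 2·S(11,2) + S(11,1) = 2·1,023 + 1 = 2,047, which equals 2,047.
Final answer: Yes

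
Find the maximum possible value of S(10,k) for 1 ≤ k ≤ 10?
Row S(10,k) for k = 1..10 (via S(n,k) = k·S(n−1,k) + S(n−1,k−1)): 1, 511, 9,330, 34,105, 42,525, 22,827, 5,880, 750, 45, 1. The row is unimodal; maximum at k = 5: 42,525.
Final answer: 42,525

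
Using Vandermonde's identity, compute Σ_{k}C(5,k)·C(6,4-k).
= C(5+6,4) = C(11,4) = 330.

Answer: 330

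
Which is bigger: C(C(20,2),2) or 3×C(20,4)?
C(C(20,2),2)

Working:
C(C(20,2),2)=17,955, 3×C(20,4)=14,535.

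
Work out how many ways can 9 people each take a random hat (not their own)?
Using D(n) = (n-1)[D(n-1) + D(n-2)]:
D(9) = (9-1) × [D(8) + D(7)]
      = 8 × [14833 + 1854]
      = 8 × 16687
      = 133,496
Final answer: 133,496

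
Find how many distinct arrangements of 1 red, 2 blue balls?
Multinomial: 3!/(1! × 2!) = 3.
Final answer: 3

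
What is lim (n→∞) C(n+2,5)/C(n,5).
Both numerator and denominator grow as n^5/5! for large n, so the ratio → 1.
Final answer: 1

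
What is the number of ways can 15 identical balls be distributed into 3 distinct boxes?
C(15+3-1, 3-1) = C(17, 2) = 136.
Final answer: 136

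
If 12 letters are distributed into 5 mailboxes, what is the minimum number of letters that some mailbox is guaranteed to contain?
3
Pigeonhole: ⌈12/5⌉ = 3.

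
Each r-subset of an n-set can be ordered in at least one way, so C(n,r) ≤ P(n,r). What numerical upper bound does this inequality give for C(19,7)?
253,955,520

Reasoning: P(19,7) = 19·18·17·16·15·14·13 = 253,955,520, so C(19,7) ≤ 253,955,520. (The bound is loose by a factor of 7! = 5,040: C(19,7) = 253,955,520/5,040 = 50,388.)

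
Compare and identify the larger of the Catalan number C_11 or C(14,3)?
C_11 = C(22,11)/(11+1) = 705,432/12 = 58,786; C(14,3) = 364.

Answer: C_11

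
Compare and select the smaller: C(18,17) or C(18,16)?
C(18,17)
C(18,17)=18, C(18,16)=153.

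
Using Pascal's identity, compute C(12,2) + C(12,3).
286

Reasoning: C(12,2) + C(12,3) = C(13,3) = 286.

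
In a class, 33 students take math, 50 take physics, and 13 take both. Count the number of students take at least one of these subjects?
70
|A∪B| = |A|+|B|-|A∩B| = 33+50-13 = 70.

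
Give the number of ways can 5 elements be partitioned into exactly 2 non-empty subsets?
This equals S(5,2), the Stirling number of the 2nd kind.
Using the Stirling recurrence: S(n,k) = k·S(n-1,k) + S(n-1,k-1)
S(5,2) = 2·S(4,2) + S(4,1)
         = 2·7 + 1
         = 14 + 1
         = 15
Final answer: 15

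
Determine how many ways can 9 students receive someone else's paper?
133,496

Using D(n) = (n-1)[D(n-1) + D(n-2)]:
D(9) = (9-1) × [D(8) + D(7)]
      = 8 × [14833 + 1854]
      = 8 × 16687
      = 133,496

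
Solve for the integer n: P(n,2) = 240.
16

Explanation: P(n,2) = n(n−1) is increasing in n; n(n−1) ≈ (n−0.5)^2 = 240 gives n ≈ 16.0. Check: P(14,2) = 182, P(15,2) = 210, P(16,2) = 240 ✓. So n = 16.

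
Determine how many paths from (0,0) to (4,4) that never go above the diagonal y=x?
14

Solution: Counted by the Catalan number C_4: C_4 = C(8,4)/(4+1) = 70/5 = 14.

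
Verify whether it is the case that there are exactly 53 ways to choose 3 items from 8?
False

Solution: C(8,3) = 56 ≠ 53.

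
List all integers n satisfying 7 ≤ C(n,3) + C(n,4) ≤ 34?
5

Working:
C(4,3)+C(4,4)=5; C(5,3)+C(5,4)=15; C(6,3)+C(6,4)=35. So valid n = 5.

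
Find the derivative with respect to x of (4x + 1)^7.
28(4x + 1)^6

Solution: Chain rule: 7(4x+1)^{6} × 4 = 28(4x+1)^{6}.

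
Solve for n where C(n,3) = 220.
12

C(n,3) = n(n−1)(n−2)/3! is increasing in n, and n(n−1)(n−2) = 3!·220 = 1,320 ≈ (n−1)^3 gives n ≈ 12.0. Check: C(10,3) = 120, C(11,3) = 165, C(12,3) = 220 ✓. So n = 12.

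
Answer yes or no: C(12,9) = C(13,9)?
No

LHS = C(12,9) = 220; RHS = C(13,9) = 715. 220 ≠ 715, so the statement does not hold.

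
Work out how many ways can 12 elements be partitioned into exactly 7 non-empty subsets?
627,396
This equals S(12,7), the Stirling number of the 2nd kind.
Using the Stirling recurrence: S(n,k) = k·S(n-1,k) + S(n-1,k-1)
S(12,7) = 7·S(11,7) + S(11,6)
         = 7·63987 + 179487
         = 447909 + 179487
         = 627,396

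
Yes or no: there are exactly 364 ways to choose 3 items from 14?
Yes
C(14,3) = 364.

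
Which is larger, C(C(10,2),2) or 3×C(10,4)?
C(C(10,2),2)
C(C(10,2),2)=990, 3×C(10,4)=630.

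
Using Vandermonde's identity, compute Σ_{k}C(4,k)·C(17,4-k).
= C(4+17,4) = C(21,4) = 5,985.
Final answer: 5,985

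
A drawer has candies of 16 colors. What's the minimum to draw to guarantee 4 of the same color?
49
Worst case: 3 of each = 48. One more: 49.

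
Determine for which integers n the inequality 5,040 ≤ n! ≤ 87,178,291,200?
7, 8, 9, 10, 11, 12, 13, 14

Reasoning: n! is strictly increasing; 7! = 5,040 and 14! = 87,178,291,200, so valid n = 7, 8, 9, 10, 11, 12, 13, 14.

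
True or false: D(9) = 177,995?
False

Reasoning: Derangements of 9 elements: D(9) = (9-1)·[D(8) + D(7)] = 8·[14,833 + 1,854] = 133,496.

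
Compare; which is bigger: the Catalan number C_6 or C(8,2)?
C_6

Working:
C_6 = C(12,6)/(6+1) = 924/7 = 132; C(8,2) = 28.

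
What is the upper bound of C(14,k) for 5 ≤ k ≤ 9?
3,432

Explanation: C(14,k) is maximised at the centre of the row: C(14,7) = 3,432.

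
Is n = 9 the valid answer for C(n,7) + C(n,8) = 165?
No

Explanation: C(9,7) + C(9,8) = 36 + 9 = 45, which does not equal 165.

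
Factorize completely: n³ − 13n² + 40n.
n(n − 5)(n − 8)

Working:
n³ − 13n² + 40n = n(n² − 13n + 40) = n(n − 5)(n − 8).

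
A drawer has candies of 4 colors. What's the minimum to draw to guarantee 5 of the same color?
17

Solution: Worst case: 4 of each = 16. One more: 17.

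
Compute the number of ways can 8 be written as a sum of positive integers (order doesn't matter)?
22

Working:
Pentagonal recurrence p(n) = p(n−1) + p(n−2) − p(n−5) − p(n−7) + …: p(8) = p(7) + p(6) − p(3) − p(1) = 15 + 11 − 3 − 1 = 22.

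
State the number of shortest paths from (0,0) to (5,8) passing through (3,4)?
To (3,4): C(7,3)=35. From there: C(6,2)=15. Total: 525.
Final answer: 525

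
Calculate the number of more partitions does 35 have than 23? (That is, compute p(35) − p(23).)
13,628

Pentagonal recurrence p(n) = p(n−1) + p(n−2) − p(n−5) − p(n−7) + …: p(35) = p(34) + p(33) − p(30) − p(28) + p(23) + p(20) − p(13) − p(9) + p(0) = 12,310 + 10,143 − 5,604 − 3,718 + 1,255 + 627 − 101 − 30 + 1 = 14,883.
p(23) = p(22) + p(21) − p(18) − p(16) + p(11) + p(8) − p(1) = 1,002 + 792 − 385 − 231 + 56 + 22 − 1 = 1,255.
Difference = 14,883 − 1,255 = 13,628.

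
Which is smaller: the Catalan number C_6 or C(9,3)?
C(9,3)

Working:
C_6 = C(12,6)/(6+1) = 924/7 = 132; C(9,3) = 84.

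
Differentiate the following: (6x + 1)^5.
30(6x + 1)^4

Working:
Chain rule: 5(6x+1)^{4} × 6 = 30(6x+1)^{4}.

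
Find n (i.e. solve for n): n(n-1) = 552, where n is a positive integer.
24
n² − n − 552 = 0, so n = (1 ± √(1 + 4·552))/2 = (1 ± √2,209)/2 = (1 ± 47)/2, i.e. n = 24 or n = -23. Taking the positive root, n = 24 (check: 24×23 = 552).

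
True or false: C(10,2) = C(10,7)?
False

Explanation: C(10,2) = 45 but C(10,7) = 120; symmetry gives C(10,2) = C(10,8), not C(10,7).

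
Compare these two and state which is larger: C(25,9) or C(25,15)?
C(25,15)

Reasoning: C(25,9)=2,042,975, C(25,15)=3,268,760.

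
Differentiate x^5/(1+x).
Quotient rule: [5x^{4}(1+x) - x^5]/(1+x)².
Final answer: (5x^4(1+x) - x^5)/(1+x)²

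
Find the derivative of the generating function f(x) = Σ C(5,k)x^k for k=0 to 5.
Σ k·C(5,k)x^(k-1) for k=1 to 5

Working:
Term-by-term differentiation gives Σ k·C(5,k)x^{k-1} for k=1 to 5.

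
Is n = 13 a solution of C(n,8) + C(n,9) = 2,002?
Yes

Working:
C(13,8) + C(13,9) = 1,287 + 715 = 2,002, which equals 2,002.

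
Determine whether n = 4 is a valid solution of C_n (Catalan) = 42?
No

Working:
C_4 = C(8,4)/(4+1) = 70/5 = 14, which does not equal 42.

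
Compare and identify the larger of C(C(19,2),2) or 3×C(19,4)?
C(C(19,2),2)

Working:
C(C(19,2),2)=14,535, 3×C(19,4)=11,628.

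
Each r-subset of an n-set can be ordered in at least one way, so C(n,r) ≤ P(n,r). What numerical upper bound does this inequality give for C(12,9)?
P(12,9) = 12·11·10·9·8·7·6·5·4 = 79,833,600, so C(12,9) ≤ 79,833,600. (The bound is loose by a factor of 9! = 362,880: C(12,9) = 79,833,600/362,880 = 220.)

Answer: 79,833,600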